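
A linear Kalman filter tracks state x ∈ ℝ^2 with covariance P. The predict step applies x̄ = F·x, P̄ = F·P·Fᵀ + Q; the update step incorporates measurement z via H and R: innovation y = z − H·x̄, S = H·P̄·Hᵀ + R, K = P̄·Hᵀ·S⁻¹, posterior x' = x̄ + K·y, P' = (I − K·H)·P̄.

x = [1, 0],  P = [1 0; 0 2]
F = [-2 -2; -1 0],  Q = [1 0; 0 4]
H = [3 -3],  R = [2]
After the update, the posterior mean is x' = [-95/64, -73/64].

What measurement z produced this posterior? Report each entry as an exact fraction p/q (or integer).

x̄ = F·x = [-2, -1]
P̄ = F·P·Fᵀ + Q = [13 2; 2 5]
S = H·P̄·Hᵀ + R = [128]
K = P̄·Hᵀ·S⁻¹ = [33/128; -9/128]
x' − x̄ = [33/64, -9/64] = K·y
y = (KᵀK)⁻¹·Kᵀ·(x' − x̄) = [2]
z = y + H·x̄ = [2] + [-3] = [-1]

z = [-1]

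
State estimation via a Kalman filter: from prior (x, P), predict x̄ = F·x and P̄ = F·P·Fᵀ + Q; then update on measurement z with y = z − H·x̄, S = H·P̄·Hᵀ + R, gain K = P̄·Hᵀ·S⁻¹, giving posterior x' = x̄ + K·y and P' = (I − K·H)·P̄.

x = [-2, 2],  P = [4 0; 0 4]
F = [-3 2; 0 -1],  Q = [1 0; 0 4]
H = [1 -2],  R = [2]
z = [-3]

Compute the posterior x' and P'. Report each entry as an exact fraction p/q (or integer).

x' = [1/7, 10/7]
P' = [1546/119 704/119; 704/119 376/119]

x̄ = F·x = [10, -2]
P̄ = F·P·Fᵀ + Q = [53 -8; -8 8]
y = z − H·x̄ = [-17]
S = H·P̄·Hᵀ + R = [119]
K = P̄·Hᵀ·S⁻¹ = [69/119; -24/119]
x' = x̄ + K·y = [1/7, 10/7]
P' = (I − K·H)·P̄ = [1546/119 704/119; 704/119 376/119]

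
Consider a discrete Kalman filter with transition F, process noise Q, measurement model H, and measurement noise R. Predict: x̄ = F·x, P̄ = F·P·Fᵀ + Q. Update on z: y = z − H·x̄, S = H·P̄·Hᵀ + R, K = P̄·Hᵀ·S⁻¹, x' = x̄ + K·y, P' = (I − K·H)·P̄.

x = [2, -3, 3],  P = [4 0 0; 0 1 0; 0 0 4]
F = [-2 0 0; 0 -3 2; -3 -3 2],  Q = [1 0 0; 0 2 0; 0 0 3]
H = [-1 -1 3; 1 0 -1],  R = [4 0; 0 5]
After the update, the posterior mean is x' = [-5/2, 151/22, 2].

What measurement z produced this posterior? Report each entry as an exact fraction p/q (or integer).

z = [2, -2]

x̄ = F·x = [-4, 15, 9]
P̄ = F·P·Fᵀ + Q = [17 0 24; 0 27 25; 24 25 64]
S = H·P̄·Hᵀ + R = [330 -88; -88 38]
K = P̄·Hᵀ·S⁻¹ = [67/218 115/218; -94/1199 -183/218; 87/218 -14/109]
x' − x̄ = [3/2, -179/22, -7] = K·y
y = (KᵀK)⁻¹·Kᵀ·(x' − x̄) = [-14, 11]
z = y + H·x̄ = [-14, 11] + [16, -13] = [2, -2]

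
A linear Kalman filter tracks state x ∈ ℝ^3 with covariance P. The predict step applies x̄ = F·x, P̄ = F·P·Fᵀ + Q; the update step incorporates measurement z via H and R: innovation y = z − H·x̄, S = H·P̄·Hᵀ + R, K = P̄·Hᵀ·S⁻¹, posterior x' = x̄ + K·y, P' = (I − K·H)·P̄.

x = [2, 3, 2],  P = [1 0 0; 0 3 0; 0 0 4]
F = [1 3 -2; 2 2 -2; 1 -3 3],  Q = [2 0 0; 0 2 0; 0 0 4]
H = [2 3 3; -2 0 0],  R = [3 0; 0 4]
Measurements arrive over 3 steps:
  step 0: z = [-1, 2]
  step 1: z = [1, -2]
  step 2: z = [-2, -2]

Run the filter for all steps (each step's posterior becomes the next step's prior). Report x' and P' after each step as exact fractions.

step 0: x̄ = F·x = [7, 6, -1]
step 0: P̄ = F·P·Fᵀ + Q = [46 36 -50; 36 34 -40; -50 -40 68]
step 0: y = z − H·x̄ = [-30, 16]
step 0: S = H·P̄·Hᵀ + R = [217 -100; -100 188]
step 0: K = P̄·Hᵀ·S⁻¹ = [50/7699 -3741/7699; 738/7699 -2556/7699; 1748/7699 5025/7699]
step 0: x' = x̄ + K·y = [-7463/7699, -16842/7699, 20261/7699]
step 0: P' = (I − K·H)·P̄ = [7482/7699 5112/7699 -10050/7699; 5112/7699 37882/7699 -40552/7699; -10050/7699 -40552/7699 49000/7699]
step 1: x̄ = F·x = [-98511/7699, -89132/7699, 103846/7699]
step 1: P̄ = F·P·Fᵀ + Q = [1117314/7699 944972/7699 -1245786/7699; 944972/7699 838566/7699 -1053600/7699; -1245786/7699 -1053600/7699 1459180/7699]
step 1: y = z − H·x̄ = [160579/7699, -212420/7699]
step 1: S = H·P̄·Hᵀ + R = [2597499/7699 -2664372/7699; -2664372/7699 4500052/7699]
step 1: K = P̄·Hᵀ·S⁻¹ = [444062/49681803 -8135995/16560601; 18390046/149045409 -17236064/49681803; 3253180/16560601 11095341/16560601]
step 1: x' = x̄ + K·y = [46999235/49681803, 84711514/149045409, -14901646/16560601]
step 1: P' = (I − K·H)·P̄ = [16271990/16560601 34472128/49681803 -22190682/16560601; 34472128/49681803 567102686/149045409 -68628544/16560601; -22190682/16560601 -68628544/16560601 86675512/16560601]
step 2: x̄ = F·x = [73706875/16560601, 719648066/149045409, -171827093/49681803]
step 2: P̄ = F·P·Fᵀ + Q = [1944447438/16560601 1668669692/16560601 -2122502610/16560601; 1668669692/16560601 13638926978/149045409 -5471536928/49681803; -2122502610/16560601 -5471536928/49681803 2462922132/16560601]
step 2: y = z − H·x̄ = [-745771643/49681803, 114292548/16560601]
step 2: S = H·P̄·Hᵀ + R = [5357481137/16560601 -5054792244/16560601; -5054792244/16560601 7844032156/16560601]
step 2: K = P̄·Hᵀ·S⁻¹ = [2527396122/248682546059 -121662532461/248682546059; 92891671022/746047638177 -85851512200/248682546059; 48284352892/248682546059 165696169113/248682546059]
step 2: x' = x̄ + K·y = [229231156515/248682546059, 430303354516/746047638177, -441328348557/248682546059]
step 2: P' = (I − K·H)·P̄ = [243325064922/248682546059 171703024400/248682546059 -331392338226/248682546059; 171703024400/248682546059 2836595953630/746047638177 -1029036777136/248682546059; -331392338226/248682546059 -1029036777136/248682546059 1298249355512/248682546059]

step 0: x' = [-7463/7699, -16842/7699, 20261/7699], P' = [7482/7699 5112/7699 -10050/7699; 5112/7699 37882/7699 -40552/7699; -10050/7699 -40552/7699 49000/7699]
step 1: x' = [46999235/49681803, 84711514/149045409, -14901646/16560601], P' = [16271990/16560601 34472128/49681803 -22190682/16560601; 34472128/49681803 567102686/149045409 -68628544/16560601; -22190682/16560601 -68628544/16560601 86675512/16560601]
step 2: x' = [229231156515/248682546059, 430303354516/746047638177, -441328348557/248682546059], P' = [243325064922/248682546059 171703024400/248682546059 -331392338226/248682546059; 171703024400/248682546059 2836595953630/746047638177 -1029036777136/248682546059; -331392338226/248682546059 -1029036777136/248682546059 1298249355512/248682546059]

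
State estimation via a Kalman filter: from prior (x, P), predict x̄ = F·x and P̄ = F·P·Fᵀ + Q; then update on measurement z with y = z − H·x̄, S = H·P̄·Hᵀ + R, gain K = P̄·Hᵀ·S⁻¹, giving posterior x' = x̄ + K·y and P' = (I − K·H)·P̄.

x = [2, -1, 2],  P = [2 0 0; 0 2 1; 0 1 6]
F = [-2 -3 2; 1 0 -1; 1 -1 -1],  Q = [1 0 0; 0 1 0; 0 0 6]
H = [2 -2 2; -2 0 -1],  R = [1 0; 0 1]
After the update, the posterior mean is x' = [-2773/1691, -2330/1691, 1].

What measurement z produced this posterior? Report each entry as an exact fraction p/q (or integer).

x̄ = F·x = [3, 0, 1]
P̄ = F·P·Fᵀ + Q = [39 -13 -9; -13 9 9; -9 9 18]
S = H·P̄·Hᵀ + R = [225 -172; -172 139]
K = P̄·Hᵀ·S⁻¹ = [86/1691 -733/1691; -690/1691 -647/1691; 0 0]
x' − x̄ = [-7846/1691, -2330/1691, 0] = K·y
y = (KᵀK)⁻¹·Kᵀ·(x' − x̄) = [-6, 10]
z = y + H·x̄ = [-6, 10] + [8, -7] = [2, 3]

z = [2, 3]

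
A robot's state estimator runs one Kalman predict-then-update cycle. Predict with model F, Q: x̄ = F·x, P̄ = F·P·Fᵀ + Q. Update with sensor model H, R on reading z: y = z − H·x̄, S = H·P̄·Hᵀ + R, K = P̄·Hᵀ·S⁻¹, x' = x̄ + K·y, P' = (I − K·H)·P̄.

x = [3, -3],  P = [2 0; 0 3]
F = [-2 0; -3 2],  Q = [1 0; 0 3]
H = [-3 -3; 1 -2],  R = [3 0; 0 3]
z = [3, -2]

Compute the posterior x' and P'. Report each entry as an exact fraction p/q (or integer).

x' = [-1826/1607, 177/1607]
P' = [672/1607 -345/1607; -345/1607 543/1607]

x̄ = F·x = [-6, -15]
P̄ = F·P·Fᵀ + Q = [9 12; 12 33]
y = z − H·x̄ = [-60, -26]
S = H·P̄·Hᵀ + R = [597 207; 207 96]
K = P̄·Hᵀ·S⁻¹ = [-327/1607 454/1607; -198/1607 -477/1607]
x' = x̄ + K·y = [-1826/1607, 177/1607]
P' = (I − K·H)·P̄ = [672/1607 -345/1607; -345/1607 543/1607]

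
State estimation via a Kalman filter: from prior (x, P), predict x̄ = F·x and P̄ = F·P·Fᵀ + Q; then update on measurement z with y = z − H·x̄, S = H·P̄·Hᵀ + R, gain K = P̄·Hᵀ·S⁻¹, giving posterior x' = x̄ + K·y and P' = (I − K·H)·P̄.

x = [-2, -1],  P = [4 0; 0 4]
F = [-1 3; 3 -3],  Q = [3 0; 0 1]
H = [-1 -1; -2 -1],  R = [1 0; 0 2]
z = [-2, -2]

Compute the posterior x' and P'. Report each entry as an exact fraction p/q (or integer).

x̄ = F·x = [-1, -3]
P̄ = F·P·Fᵀ + Q = [43 -48; -48 73]
y = z − H·x̄ = [-6, -7]
S = H·P̄·Hᵀ + R = [21 15; 15 55]
K = P̄·Hᵀ·S⁻¹ = [169/186 -291/310; -172/93 143/155]
x' = x̄ + K·y = [37/310, 254/155]
P' = (I − K·H)·P̄ = [2591/930 -1718/465; -1718/465 2578/465]

x' = [37/310, 254/155]
P' = [2591/930 -1718/465; -1718/465 2578/465]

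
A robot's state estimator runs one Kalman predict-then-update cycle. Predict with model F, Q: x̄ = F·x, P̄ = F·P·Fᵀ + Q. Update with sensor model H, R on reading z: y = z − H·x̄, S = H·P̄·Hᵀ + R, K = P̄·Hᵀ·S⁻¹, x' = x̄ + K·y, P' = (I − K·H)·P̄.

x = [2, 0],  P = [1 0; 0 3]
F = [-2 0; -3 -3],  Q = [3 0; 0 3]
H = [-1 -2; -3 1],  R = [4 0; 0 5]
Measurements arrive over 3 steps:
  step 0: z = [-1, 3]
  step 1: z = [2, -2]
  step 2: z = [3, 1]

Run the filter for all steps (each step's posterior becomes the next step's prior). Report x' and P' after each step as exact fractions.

step 0: x̄ = F·x = [-4, -6]
step 0: P̄ = F·P·Fᵀ + Q = [7 6; 6 39]
step 0: y = z − H·x̄ = [-17, -3]
step 0: S = H·P̄·Hᵀ + R = [191 -27; -27 71]
step 0: K = P̄·Hᵀ·S⁻¹ = [-877/6416 -1689/6416; -5397/12832 1743/12832]
step 0: x' = x̄ + K·y = [-711/802, 1191/1604]
step 0: P' = (I − K·H)·P̄ = [1457/3208 297/6416; 297/6416 10497/12832]
step 1: x̄ = F·x = [711/401, 693/1604]
step 1: P̄ = F·P·Fᵀ + Q = [3863/802 9633/3208; 9633/3208 196113/12832]
step 1: y = z − H·x̄ = [3719/802, 4631/1604]
step 1: S = H·P̄·Hᵀ + R = [262929/3208 -7071/6416; -7071/6416 585353/12832]
step 1: K = P̄·Hᵀ·S⁻¹ = [-590615/4360017 -369466/1453339; -6520335/15986729 2041491/15986729]
step 1: x' = x̄ + K·y = [1791710/4360017, -17434728/15986729]
step 1: P' = (I − K·H)·P̄ = [1920920/4360017 73590/1453339; 73590/1453339 12635925/15986729]
step 2: x̄ = F·x = [-3583420/4360017, 32595374/15986729]
step 2: P̄ = F·P·Fᵀ + Q = [20763731/4360017 4283380/1453339; 4283380/1453339 239644692/15986729]
step 2: y = z − H·x̄ = [300035185/47960187, -56026265/15986729]
step 2: S = H·P̄·Hᵀ + R = [3861384253/47960187 -15302443/15986729; -15302443/15986729 722078380/15986729]
step 2: K = P̄·Hᵀ·S⁻¹ = [-23605797881/174364599017 -44275960884/174364599017; -71046930288/174364599017 22229795100/174364599017]
step 2: x' = x̄ + K·y = [-135815927635/174364599017, -166857107838/174364599017]
step 2: P' = (I − K·H)·P̄ = [76740400052/174364599017 8841395736/174364599017; 8841395736/174364599017 137673162708/174364599017]

step 0: x' = [-711/802, 1191/1604], P' = [1457/3208 297/6416; 297/6416 10497/12832]
step 1: x' = [1791710/4360017, -17434728/15986729], P' = [1920920/4360017 73590/1453339; 73590/1453339 12635925/15986729]
step 2: x' = [-135815927635/174364599017, -166857107838/174364599017], P' = [76740400052/174364599017 8841395736/174364599017; 8841395736/174364599017 137673162708/174364599017]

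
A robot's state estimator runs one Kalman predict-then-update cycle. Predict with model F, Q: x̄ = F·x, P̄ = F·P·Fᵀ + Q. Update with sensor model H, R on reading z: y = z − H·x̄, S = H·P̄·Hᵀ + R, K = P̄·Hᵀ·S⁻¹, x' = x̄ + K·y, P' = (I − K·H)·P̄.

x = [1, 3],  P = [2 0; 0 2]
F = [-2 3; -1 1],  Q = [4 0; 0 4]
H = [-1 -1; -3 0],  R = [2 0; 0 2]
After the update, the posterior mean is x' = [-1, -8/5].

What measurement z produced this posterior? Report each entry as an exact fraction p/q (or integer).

z = [3, 3]

x̄ = F·x = [7, 2]
P̄ = F·P·Fᵀ + Q = [30 10; 10 8]
S = H·P̄·Hᵀ + R = [60 120; 120 272]
K = P̄·Hᵀ·S⁻¹ = [-1/24 -5/16; -27/40 3/16]
x' − x̄ = [-8, -18/5] = K·y
y = (KᵀK)⁻¹·Kᵀ·(x' − x̄) = [12, 24]
z = y + H·x̄ = [12, 24] + [-9, -21] = [3, 3]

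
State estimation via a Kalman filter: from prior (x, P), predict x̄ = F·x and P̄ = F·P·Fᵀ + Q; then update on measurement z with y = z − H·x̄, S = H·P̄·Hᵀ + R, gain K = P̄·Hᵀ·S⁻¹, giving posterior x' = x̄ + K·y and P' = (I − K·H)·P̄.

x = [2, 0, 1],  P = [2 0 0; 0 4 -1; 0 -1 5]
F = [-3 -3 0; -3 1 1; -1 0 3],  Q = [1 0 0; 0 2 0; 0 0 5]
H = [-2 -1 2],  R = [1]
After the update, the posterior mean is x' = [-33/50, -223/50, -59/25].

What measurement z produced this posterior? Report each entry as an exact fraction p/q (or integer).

x̄ = F·x = [-6, -5, 1]
P̄ = F·P·Fᵀ + Q = [55 9 15; 9 27 18; 15 18 52]
S = H·P̄·Hᵀ + R = [300]
K = P̄·Hᵀ·S⁻¹ = [-89/300; -3/100; 14/75]
x' − x̄ = [267/50, 27/50, -84/25] = K·y
y = (KᵀK)⁻¹·Kᵀ·(x' − x̄) = [-18]
z = y + H·x̄ = [-18] + [19] = [1]

z = [1]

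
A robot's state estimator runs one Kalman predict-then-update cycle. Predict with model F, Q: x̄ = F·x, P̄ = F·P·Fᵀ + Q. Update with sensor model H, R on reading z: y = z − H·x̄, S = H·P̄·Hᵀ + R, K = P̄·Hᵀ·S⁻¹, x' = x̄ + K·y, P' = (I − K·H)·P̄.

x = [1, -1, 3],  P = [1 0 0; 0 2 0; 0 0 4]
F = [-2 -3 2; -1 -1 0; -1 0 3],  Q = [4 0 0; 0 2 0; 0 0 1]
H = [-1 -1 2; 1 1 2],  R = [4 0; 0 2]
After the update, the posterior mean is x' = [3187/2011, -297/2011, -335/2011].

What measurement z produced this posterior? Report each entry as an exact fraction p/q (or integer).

z = [-2, 1]

x̄ = F·x = [7, 0, 8]
P̄ = F·P·Fᵀ + Q = [42 8 26; 8 5 1; 26 1 38]
S = H·P̄·Hᵀ + R = [111 89; 89 325]
K = P̄·Hᵀ·S⁻¹ = [-602/2011 796/2011; -2455/14077 1322/14077; 3379/14077 3536/14077]
x' − x̄ = [-10890/2011, -297/2011, -16423/2011] = K·y
y = (KᵀK)⁻¹·Kᵀ·(x' − x̄) = [-11, -22]
z = y + H·x̄ = [-11, -22] + [9, 23] = [-2, 1]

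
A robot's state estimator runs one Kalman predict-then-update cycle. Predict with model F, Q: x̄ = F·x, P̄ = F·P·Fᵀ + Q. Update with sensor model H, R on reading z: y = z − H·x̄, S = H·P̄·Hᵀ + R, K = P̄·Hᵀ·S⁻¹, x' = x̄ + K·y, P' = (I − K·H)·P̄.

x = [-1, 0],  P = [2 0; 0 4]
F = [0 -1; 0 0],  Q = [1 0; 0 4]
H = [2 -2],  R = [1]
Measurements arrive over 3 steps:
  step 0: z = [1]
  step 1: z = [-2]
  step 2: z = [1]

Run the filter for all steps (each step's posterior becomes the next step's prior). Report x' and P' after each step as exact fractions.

step 0: x' = [10/37, -8/37], P' = [85/37 80/37; 80/37 84/37]
step 1: x' = [-116/371, 240/371], P' = [2057/1113 1936/1113; 1936/1113 2084/1113]
step 2: x' = [-158/857, -552/857], P' = [54349/31709 51152/31709; 51152/31709 55604/31709]

step 0: x̄ = F·x = [0, 0]
step 0: P̄ = F·P·Fᵀ + Q = [5 0; 0 4]
step 0: y = z − H·x̄ = [1]
step 0: S = H·P̄·Hᵀ + R = [37]
step 0: K = P̄·Hᵀ·S⁻¹ = [10/37; -8/37]
step 0: x' = x̄ + K·y = [10/37, -8/37]
step 0: P' = (I − K·H)·P̄ = [85/37 80/37; 80/37 84/37]
step 1: x̄ = F·x = [8/37, 0]
step 1: P̄ = F·P·Fᵀ + Q = [121/37 0; 0 4]
step 1: y = z − H·x̄ = [-90/37]
step 1: S = H·P̄·Hᵀ + R = [1113/37]
step 1: K = P̄·Hᵀ·S⁻¹ = [242/1113; -296/1113]
step 1: x' = x̄ + K·y = [-116/371, 240/371]
step 1: P' = (I − K·H)·P̄ = [2057/1113 1936/1113; 1936/1113 2084/1113]
step 2: x̄ = F·x = [-240/371, 0]
step 2: P̄ = F·P·Fᵀ + Q = [3197/1113 0; 0 4]
step 2: y = z − H·x̄ = [851/371]
step 2: S = H·P̄·Hᵀ + R = [31709/1113]
step 2: K = P̄·Hᵀ·S⁻¹ = [6394/31709; -8904/31709]
step 2: x' = x̄ + K·y = [-158/857, -552/857]
step 2: P' = (I − K·H)·P̄ = [54349/31709 51152/31709; 51152/31709 55604/31709]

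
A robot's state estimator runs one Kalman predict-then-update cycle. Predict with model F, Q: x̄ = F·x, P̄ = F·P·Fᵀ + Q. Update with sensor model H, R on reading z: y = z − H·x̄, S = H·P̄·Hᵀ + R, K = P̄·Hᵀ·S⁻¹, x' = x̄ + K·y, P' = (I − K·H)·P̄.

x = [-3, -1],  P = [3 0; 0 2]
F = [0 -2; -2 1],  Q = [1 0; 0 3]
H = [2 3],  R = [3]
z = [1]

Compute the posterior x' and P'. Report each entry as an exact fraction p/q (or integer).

x' = [5/4, -3/8]
P' = [35/4 -139/24; -139/24 599/144]

x̄ = F·x = [2, 5]
P̄ = F·P·Fᵀ + Q = [9 -4; -4 17]
y = z − H·x̄ = [-18]
S = H·P̄·Hᵀ + R = [144]
K = P̄·Hᵀ·S⁻¹ = [1/24; 43/144]
x' = x̄ + K·y = [5/4, -3/8]
P' = (I − K·H)·P̄ = [35/4 -139/24; -139/24 599/144]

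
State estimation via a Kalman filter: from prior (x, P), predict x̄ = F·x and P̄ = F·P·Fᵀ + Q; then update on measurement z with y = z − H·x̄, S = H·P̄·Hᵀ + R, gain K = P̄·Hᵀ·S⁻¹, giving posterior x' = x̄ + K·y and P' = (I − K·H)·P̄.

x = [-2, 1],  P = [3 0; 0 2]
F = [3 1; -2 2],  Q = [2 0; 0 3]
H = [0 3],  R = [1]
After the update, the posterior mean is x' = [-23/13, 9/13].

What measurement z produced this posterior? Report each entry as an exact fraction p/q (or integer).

z = [2]

x̄ = F·x = [-5, 6]
P̄ = F·P·Fᵀ + Q = [31 -14; -14 23]
S = H·P̄·Hᵀ + R = [208]
K = P̄·Hᵀ·S⁻¹ = [-21/104; 69/208]
x' − x̄ = [42/13, -69/13] = K·y
y = (KᵀK)⁻¹·Kᵀ·(x' − x̄) = [-16]
z = y + H·x̄ = [-16] + [18] = [2]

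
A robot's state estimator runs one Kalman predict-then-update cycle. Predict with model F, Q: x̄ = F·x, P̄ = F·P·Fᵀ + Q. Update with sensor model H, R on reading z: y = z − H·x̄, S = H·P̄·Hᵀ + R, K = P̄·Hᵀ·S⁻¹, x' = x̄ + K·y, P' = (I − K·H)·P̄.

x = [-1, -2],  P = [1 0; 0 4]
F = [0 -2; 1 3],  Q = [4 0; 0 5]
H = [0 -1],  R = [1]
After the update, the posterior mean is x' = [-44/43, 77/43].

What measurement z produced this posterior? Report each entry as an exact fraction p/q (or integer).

z = [-2]

x̄ = F·x = [4, -7]
P̄ = F·P·Fᵀ + Q = [20 -24; -24 42]
S = H·P̄·Hᵀ + R = [43]
K = P̄·Hᵀ·S⁻¹ = [24/43; -42/43]
x' − x̄ = [-216/43, 378/43] = K·y
y = (KᵀK)⁻¹·Kᵀ·(x' − x̄) = [-9]
z = y + H·x̄ = [-9] + [7] = [-2]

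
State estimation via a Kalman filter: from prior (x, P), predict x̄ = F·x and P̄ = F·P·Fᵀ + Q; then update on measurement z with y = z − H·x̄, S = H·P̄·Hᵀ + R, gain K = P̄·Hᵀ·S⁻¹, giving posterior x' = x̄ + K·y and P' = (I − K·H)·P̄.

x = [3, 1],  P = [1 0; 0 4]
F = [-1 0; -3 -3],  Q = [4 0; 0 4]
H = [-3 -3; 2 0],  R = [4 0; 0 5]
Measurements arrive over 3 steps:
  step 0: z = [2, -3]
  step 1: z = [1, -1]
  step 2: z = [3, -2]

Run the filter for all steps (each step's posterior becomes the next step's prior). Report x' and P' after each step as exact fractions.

step 0: x̄ = F·x = [-3, -12]
step 0: P̄ = F·P·Fᵀ + Q = [5 3; 3 49]
step 0: y = z − H·x̄ = [-43, 3]
step 0: S = H·P̄·Hᵀ + R = [544 -48; -48 25]
step 0: K = P̄·Hᵀ·S⁻¹ = [-15/1412 134/353; -903/2824 -132/353]
step 0: x' = x̄ + K·y = [-1983/1412, 1773/2824]
step 0: P' = (I − K·H)·P̄ = [335/353 -330/353; -330/353 961/706]
step 1: x̄ = F·x = [1983/1412, 6579/2824]
step 1: P̄ = F·P·Fᵀ + Q = [1747/353 15/353; 15/353 5623/706]
step 1: y = z − H·x̄ = [34459/2824, -2689/706]
step 1: S = H·P̄·Hᵀ + R = [85417/706 -10572/353; -10572/353 8753/353]
step 1: K = P̄·Hᵀ·S⁻¹ = [-52860/1484761 528838/1484761; -418719/1484761 -500646/1484761]
step 1: x' = x̄ + K·y = [-2296207/5939044, 1026279/5939044]
step 1: P' = (I − K·H)·P̄ = [1322095/1484761 -1251615/1484761; -1251615/1484761 1809907/1484761]
step 2: x̄ = F·x = [2296207/5939044, 952446/1484761]
step 2: P̄ = F·P·Fᵀ + Q = [7261139/1484761 211440/1484761; 211440/1484761 11597992/1484761]
step 2: y = z − H·x̄ = [36135105/5939044, -8235251/2969522]
step 2: S = H·P̄·Hᵀ + R = [179477143/1484761 -44835474/1484761; -44835474/1484761 36468361/1484761]
step 2: K = P̄·Hᵀ·S⁻¹ = [-112088685/3054375427 1078494856/3054375427; -857411976/3054375427 -1018714224/3054375427]
step 2: x' = x̄ + K·y = [-2492018892/3054375427, -432296256/3054375427]
step 2: P' = (I − K·H)·P̄ = [2696237140/3054375427 -2546785560/3054375427; -2546785560/3054375427 3690001528/3054375427]

step 0: x' = [-1983/1412, 1773/2824], P' = [335/353 -330/353; -330/353 961/706]
step 1: x' = [-2296207/5939044, 1026279/5939044], P' = [1322095/1484761 -1251615/1484761; -1251615/1484761 1809907/1484761]
step 2: x' = [-2492018892/3054375427, -432296256/3054375427], P' = [2696237140/3054375427 -2546785560/3054375427; -2546785560/3054375427 3690001528/3054375427]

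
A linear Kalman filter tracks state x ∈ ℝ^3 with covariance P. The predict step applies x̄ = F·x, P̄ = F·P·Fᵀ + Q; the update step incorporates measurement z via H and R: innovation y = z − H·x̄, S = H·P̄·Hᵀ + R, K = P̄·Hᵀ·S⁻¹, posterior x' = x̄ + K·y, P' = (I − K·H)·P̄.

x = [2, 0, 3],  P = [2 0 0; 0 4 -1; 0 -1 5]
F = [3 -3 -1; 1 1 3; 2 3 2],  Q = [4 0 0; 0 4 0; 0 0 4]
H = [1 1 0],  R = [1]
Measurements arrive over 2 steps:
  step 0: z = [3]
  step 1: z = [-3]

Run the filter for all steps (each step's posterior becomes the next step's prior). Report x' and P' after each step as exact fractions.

step 0: x̄ = F·x = [3, 11, 10]
step 0: P̄ = F·P·Fᵀ + Q = [57 -11 -25; -11 49 35; -25 35 56]
step 0: y = z − H·x̄ = [-11]
step 0: S = H·P̄·Hᵀ + R = [85]
step 0: K = P̄·Hᵀ·S⁻¹ = [46/85; 38/85; 2/17]
step 0: x' = x̄ + K·y = [-251/85, 517/85, 148/17]
step 0: P' = (I − K·H)·P̄ = [2729/85 -2683/85 -517/17; -2683/85 2721/85 519/17; -517/17 519/17 932/17]
step 1: x̄ = F·x = [-3044/85, 2486/85, 2529/85]
step 1: P̄ = F·P·Fᵀ + Q = [133424/85 -60586/85 -59179/85; -60586/85 42424/85 36031/85; -59179/85 36031/85 32649/85]
step 1: y = z − H·x̄ = [303/85]
step 1: S = H·P̄·Hᵀ + R = [54761/85]
step 1: K = P̄·Hᵀ·S⁻¹ = [72838/54761; -18162/54761; -23148/54761]
step 1: x' = x̄ + K·y = [-1701442/54761, 1536856/54761, 1546785/54761]
step 1: P' = (I − K·H)·P̄ = [23541852/54761 -23469014/54761 -18289967/54761; -23469014/54761 23450852/54761 18266819/54761; -18289967/54761 18266819/54761 14730141/54761]

step 0: x' = [-251/85, 517/85, 148/17], P' = [2729/85 -2683/85 -517/17; -2683/85 2721/85 519/17; -517/17 519/17 932/17]
step 1: x' = [-1701442/54761, 1536856/54761, 1546785/54761], P' = [23541852/54761 -23469014/54761 -18289967/54761; -23469014/54761 23450852/54761 18266819/54761; -18289967/54761 18266819/54761 14730141/54761]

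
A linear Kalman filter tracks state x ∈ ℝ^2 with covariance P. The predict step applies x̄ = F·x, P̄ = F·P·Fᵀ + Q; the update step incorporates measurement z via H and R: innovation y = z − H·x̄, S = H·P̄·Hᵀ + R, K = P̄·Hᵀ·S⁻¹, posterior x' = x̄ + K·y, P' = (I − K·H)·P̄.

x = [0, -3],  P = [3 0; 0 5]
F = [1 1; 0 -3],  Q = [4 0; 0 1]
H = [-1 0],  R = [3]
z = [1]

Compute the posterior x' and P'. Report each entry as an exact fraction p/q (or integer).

x' = [-7/5, 7]
P' = [12/5 -3; -3 31]

x̄ = F·x = [-3, 9]
P̄ = F·P·Fᵀ + Q = [12 -15; -15 46]
y = z − H·x̄ = [-2]
S = H·P̄·Hᵀ + R = [15]
K = P̄·Hᵀ·S⁻¹ = [-4/5; 1]
x' = x̄ + K·y = [-7/5, 7]
P' = (I − K·H)·P̄ = [12/5 -3; -3 31]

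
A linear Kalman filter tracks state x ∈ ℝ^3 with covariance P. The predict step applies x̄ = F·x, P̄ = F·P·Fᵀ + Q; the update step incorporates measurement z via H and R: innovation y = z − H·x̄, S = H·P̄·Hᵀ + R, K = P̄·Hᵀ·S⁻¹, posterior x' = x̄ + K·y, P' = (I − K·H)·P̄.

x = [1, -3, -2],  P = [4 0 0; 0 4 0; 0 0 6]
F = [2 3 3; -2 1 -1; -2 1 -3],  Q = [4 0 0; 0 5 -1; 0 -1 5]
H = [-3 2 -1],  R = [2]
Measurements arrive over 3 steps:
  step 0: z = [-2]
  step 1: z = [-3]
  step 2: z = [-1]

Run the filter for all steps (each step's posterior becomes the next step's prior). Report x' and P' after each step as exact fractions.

step 0: x̄ = F·x = [-13, -3, 1]
step 0: P̄ = F·P·Fᵀ + Q = [110 -22 -58; -22 31 37; -58 37 79]
step 0: y = z − H·x̄ = [-34]
step 0: S = H·P̄·Hᵀ + R = [963]
step 0: K = P̄·Hᵀ·S⁻¹ = [-316/963; 91/963; 169/963]
step 0: x' = x̄ + K·y = [-1775/963, -5983/963, -4783/963]
step 0: P' = (I − K·H)·P̄ = [6074/963 7570/963 -2450/963; 7570/963 21572/963 20252/963; -2450/963 20252/963 47516/963]
step 1: x̄ = F·x = [-35848/963, 2350/963, 1324/107]
step 1: P̄ = F·P·Fᵀ + Q = [1075916/963 -112808/963 -56624/107; -112808/963 17615/963 6285/107; -56624/107 6285/107 33015/107]
step 1: y = z − H·x̄ = [-103217/963]
step 1: S = H·P̄·Hᵀ + R = [8122505/963]
step 1: K = P̄·Hᵀ·S⁻¹ = [-2943748/8122505; 317089/8122505; 1344843/8122505]
step 1: x' = x̄ + K·y = [13156052/8122505, -14165201/8122505, -43637477/8122505]
step 1: P' = (I − K·H)·P̄ = [76304052/8122505 17805364/8122505 -187413932/8122505; 17805364/8122505 44166658/8122505 34283046/8122505; -187413932/8122505 34283046/8122505 628118202/8122505]
step 2: x̄ = F·x = [-29419186/1624501, 3160172/8122505, 90435126/8122505]
step 2: P̄ = F·P·Fᵀ + Q = [994012396/1624501 -125796168/1624501 -770746520/1624501; -125796168/1624501 128670317/8122505 517949871/8122505; -770746520/1624501 517949871/8122505 3517172293/8122505]
step 2: y = z − H·x̄ = [-365295513/8122505]
step 2: S = H·P̄·Hᵀ + R = [31132231387/8122505]
step 2: K = P̄·Hᵀ·S⁻¹ = [-12314415020/31132231387; 1626333283/31132231387; 9079925249/31132231387]
step 2: x' = x̄ + K·y = [-9975244930/31132231387, -61029084623/31132231387, -61730794095/31132231387]
step 2: P' = (I − K·H)·P̄ = [379723039172/31132231387 54880355116/31132231387 -1004779577244/31132231387; 54880355116/31132231387 167538725318/31132231387 167183718722/31132231387; -1004779577244/31132231387 167183718722/31132231387 3330546318678/31132231387]

step 0: x' = [-1775/963, -5983/963, -4783/963], P' = [6074/963 7570/963 -2450/963; 7570/963 21572/963 20252/963; -2450/963 20252/963 47516/963]
step 1: x' = [13156052/8122505, -14165201/8122505, -43637477/8122505], P' = [76304052/8122505 17805364/8122505 -187413932/8122505; 17805364/8122505 44166658/8122505 34283046/8122505; -187413932/8122505 34283046/8122505 628118202/8122505]
step 2: x' = [-9975244930/31132231387, -61029084623/31132231387, -61730794095/31132231387], P' = [379723039172/31132231387 54880355116/31132231387 -1004779577244/31132231387; 54880355116/31132231387 167538725318/31132231387 167183718722/31132231387; -1004779577244/31132231387 167183718722/31132231387 3330546318678/31132231387]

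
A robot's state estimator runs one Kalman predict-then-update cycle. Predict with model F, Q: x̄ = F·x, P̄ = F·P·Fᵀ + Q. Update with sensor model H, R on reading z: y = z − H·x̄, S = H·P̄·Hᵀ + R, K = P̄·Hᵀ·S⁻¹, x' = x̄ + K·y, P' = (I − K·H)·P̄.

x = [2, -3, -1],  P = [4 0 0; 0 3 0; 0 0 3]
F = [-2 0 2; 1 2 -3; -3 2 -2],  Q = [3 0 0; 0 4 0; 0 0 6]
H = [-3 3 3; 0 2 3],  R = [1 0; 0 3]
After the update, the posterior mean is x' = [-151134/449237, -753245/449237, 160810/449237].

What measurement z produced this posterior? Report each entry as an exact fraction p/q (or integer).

z = [-3, -2]

x̄ = F·x = [-6, -1, -10]
P̄ = F·P·Fᵀ + Q = [31 -26 12; -26 47 18; 12 18 66]
S = H·P̄·Hᵀ + R = [1873 1194; 1194 1001]
K = P̄·Hᵀ·S⁻¹ = [-116031/449237 131222/449237; 96561/449237 -48758/449237; -63180/449237 180378/449237]
x' − x̄ = [2544288/449237, -304008/449237, 4653180/449237] = K·y
y = (KᵀK)⁻¹·Kᵀ·(x' − x̄) = [12, 30]
z = y + H·x̄ = [12, 30] + [-15, -32] = [-3, -2]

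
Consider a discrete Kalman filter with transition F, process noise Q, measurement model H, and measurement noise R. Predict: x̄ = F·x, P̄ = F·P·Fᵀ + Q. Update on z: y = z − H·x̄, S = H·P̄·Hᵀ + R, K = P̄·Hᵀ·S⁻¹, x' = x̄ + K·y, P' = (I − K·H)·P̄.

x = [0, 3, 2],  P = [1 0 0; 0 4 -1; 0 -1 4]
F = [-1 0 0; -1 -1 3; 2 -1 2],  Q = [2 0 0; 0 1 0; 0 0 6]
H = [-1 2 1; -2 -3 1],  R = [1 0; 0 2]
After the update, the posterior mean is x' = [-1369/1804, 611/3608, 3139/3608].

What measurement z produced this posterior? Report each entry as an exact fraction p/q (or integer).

z = [2, 2]

x̄ = F·x = [0, 3, 1]
P̄ = F·P·Fᵀ + Q = [3 1 -2; 1 48 31; -2 31 34]
S = H·P̄·Hᵀ + R = [354 -274; -274 314]
K = P̄·Hᵀ·S⁻¹ = [-989/9020 -1179/9020; 4027/18040 -3093/18040; 7851/18040 3691/18040]
x' − x̄ = [-1369/1804, -10213/3608, -469/3608] = K·y
y = (KᵀK)⁻¹·Kᵀ·(x' − x̄) = [-5, 10]
z = y + H·x̄ = [-5, 10] + [7, -8] = [2, 2]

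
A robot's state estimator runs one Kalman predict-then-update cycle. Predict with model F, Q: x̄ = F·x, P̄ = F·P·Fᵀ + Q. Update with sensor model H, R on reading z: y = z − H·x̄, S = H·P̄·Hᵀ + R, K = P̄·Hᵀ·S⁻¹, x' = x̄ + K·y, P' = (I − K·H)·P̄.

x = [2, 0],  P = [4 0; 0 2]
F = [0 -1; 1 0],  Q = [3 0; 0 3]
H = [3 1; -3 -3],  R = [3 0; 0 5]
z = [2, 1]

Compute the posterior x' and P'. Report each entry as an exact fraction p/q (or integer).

x̄ = F·x = [0, 2]
P̄ = F·P·Fᵀ + Q = [5 0; 0 7]
y = z − H·x̄ = [0, 7]
S = H·P̄·Hᵀ + R = [55 -66; -66 113]
K = P̄·Hᵀ·S⁻¹ = [705/1859 15/169; -595/1859 -63/169]
x' = x̄ + K·y = [105/169, -103/169]
P' = (I − K·H)·P̄ = [1195/1859 -1470/1859; -1470/1859 2625/1859]

x' = [105/169, -103/169]
P' = [1195/1859 -1470/1859; -1470/1859 2625/1859]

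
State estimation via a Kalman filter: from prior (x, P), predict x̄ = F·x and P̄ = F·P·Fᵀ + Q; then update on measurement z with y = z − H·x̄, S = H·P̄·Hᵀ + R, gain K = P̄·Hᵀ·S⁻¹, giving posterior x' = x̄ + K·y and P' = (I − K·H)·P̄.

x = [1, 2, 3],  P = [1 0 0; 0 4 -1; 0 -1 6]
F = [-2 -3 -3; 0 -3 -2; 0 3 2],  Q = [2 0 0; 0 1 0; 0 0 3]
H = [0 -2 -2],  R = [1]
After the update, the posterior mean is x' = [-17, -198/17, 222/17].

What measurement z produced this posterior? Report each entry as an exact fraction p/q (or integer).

z = [-3]

x̄ = F·x = [-17, -12, 12]
P̄ = F·P·Fᵀ + Q = [78 57 -57; 57 49 -48; -57 -48 51]
S = H·P̄·Hᵀ + R = [17]
K = P̄·Hᵀ·S⁻¹ = [0; -2/17; -6/17]
x' − x̄ = [0, 6/17, 18/17] = K·y
y = (KᵀK)⁻¹·Kᵀ·(x' − x̄) = [-3]
z = y + H·x̄ = [-3] + [0] = [-3]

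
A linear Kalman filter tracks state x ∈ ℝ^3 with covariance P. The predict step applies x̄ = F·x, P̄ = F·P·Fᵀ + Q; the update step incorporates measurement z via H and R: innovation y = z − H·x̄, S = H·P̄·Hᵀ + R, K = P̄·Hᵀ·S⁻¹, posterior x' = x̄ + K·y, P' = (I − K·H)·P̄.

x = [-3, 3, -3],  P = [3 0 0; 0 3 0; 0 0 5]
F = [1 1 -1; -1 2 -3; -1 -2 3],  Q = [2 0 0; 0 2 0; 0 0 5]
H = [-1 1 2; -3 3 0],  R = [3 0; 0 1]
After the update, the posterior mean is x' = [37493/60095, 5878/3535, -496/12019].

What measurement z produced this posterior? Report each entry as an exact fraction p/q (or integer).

x̄ = F·x = [3, 18, -12]
P̄ = F·P·Fᵀ + Q = [13 18 -24; 18 62 -54; -24 -54 65]
S = H·P̄·Hᵀ + R = [182 -63; -63 352]
K = P̄·Hᵀ·S⁻¹ = [-14191/60095 3/8585; -836/3535 168/505; 5906/12019 -288/1717]
x' − x̄ = [-142792/60095, -57752/3535, 143732/12019] = K·y
y = (KᵀK)⁻¹·Kᵀ·(x' − x̄) = [10, -42]
z = y + H·x̄ = [10, -42] + [-9, 45] = [1, 3]

z = [1, 3]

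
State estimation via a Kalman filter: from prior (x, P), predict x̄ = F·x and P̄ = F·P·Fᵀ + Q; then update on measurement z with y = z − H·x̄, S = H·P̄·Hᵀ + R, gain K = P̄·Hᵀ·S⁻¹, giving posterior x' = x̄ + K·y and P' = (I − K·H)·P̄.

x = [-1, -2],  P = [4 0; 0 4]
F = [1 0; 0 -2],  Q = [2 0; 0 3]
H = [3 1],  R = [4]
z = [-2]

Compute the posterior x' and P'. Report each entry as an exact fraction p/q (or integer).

x' = [-131/77, 251/77]
P' = [138/77 -342/77; -342/77 1102/77]

x̄ = F·x = [-1, 4]
P̄ = F·P·Fᵀ + Q = [6 0; 0 19]
y = z − H·x̄ = [-3]
S = H·P̄·Hᵀ + R = [77]
K = P̄·Hᵀ·S⁻¹ = [18/77; 19/77]
x' = x̄ + K·y = [-131/77, 251/77]
P' = (I − K·H)·P̄ = [138/77 -342/77; -342/77 1102/77]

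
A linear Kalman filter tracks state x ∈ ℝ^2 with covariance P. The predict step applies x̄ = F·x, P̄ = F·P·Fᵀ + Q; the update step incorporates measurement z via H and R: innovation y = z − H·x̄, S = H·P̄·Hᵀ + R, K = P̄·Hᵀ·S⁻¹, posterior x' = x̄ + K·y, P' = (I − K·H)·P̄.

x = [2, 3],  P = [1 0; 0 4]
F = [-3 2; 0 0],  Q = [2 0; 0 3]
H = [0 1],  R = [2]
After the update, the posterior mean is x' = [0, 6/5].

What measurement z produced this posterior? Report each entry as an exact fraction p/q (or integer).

x̄ = F·x = [0, 0]
P̄ = F·P·Fᵀ + Q = [27 0; 0 3]
S = H·P̄·Hᵀ + R = [5]
K = P̄·Hᵀ·S⁻¹ = [0; 3/5]
x' − x̄ = [0, 6/5] = K·y
y = (KᵀK)⁻¹·Kᵀ·(x' − x̄) = [2]
z = y + H·x̄ = [2] + [0] = [2]

z = [2]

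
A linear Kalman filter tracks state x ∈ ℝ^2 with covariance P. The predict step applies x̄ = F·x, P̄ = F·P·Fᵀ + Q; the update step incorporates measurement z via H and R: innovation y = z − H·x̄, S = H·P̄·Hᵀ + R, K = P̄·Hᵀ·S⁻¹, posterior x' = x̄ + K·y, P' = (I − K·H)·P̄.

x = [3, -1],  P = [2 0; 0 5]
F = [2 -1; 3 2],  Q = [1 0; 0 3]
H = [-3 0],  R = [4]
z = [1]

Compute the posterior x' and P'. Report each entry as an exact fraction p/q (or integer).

x̄ = F·x = [7, 7]
P̄ = F·P·Fᵀ + Q = [14 2; 2 41]
y = z − H·x̄ = [22]
S = H·P̄·Hᵀ + R = [130]
K = P̄·Hᵀ·S⁻¹ = [-21/65; -3/65]
x' = x̄ + K·y = [-7/65, 389/65]
P' = (I − K·H)·P̄ = [28/65 4/65; 4/65 2647/65]

x' = [-7/65, 389/65]
P' = [28/65 4/65; 4/65 2647/65]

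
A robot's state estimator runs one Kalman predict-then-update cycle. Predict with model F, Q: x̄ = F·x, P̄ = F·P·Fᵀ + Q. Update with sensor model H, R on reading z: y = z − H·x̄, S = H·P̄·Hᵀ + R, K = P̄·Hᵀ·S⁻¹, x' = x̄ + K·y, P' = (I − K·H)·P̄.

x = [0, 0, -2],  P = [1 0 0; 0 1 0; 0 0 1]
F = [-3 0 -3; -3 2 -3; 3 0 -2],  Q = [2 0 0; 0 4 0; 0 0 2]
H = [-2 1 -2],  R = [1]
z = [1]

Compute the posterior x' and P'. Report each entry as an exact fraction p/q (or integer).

x' = [258/83, 438/83, -73/83]
P' = [1404/83 1430/83 -681/83; 1430/83 2142/83 -357/83; -681/83 -357/83 516/83]

x̄ = F·x = [6, 6, 4]
P̄ = F·P·Fᵀ + Q = [20 18 -3; 18 26 -3; -3 -3 15]
y = z − H·x̄ = [15]
S = H·P̄·Hᵀ + R = [83]
K = P̄·Hᵀ·S⁻¹ = [-16/83; -4/83; -27/83]
x' = x̄ + K·y = [258/83, 438/83, -73/83]
P' = (I − K·H)·P̄ = [1404/83 1430/83 -681/83; 1430/83 2142/83 -357/83; -681/83 -357/83 516/83]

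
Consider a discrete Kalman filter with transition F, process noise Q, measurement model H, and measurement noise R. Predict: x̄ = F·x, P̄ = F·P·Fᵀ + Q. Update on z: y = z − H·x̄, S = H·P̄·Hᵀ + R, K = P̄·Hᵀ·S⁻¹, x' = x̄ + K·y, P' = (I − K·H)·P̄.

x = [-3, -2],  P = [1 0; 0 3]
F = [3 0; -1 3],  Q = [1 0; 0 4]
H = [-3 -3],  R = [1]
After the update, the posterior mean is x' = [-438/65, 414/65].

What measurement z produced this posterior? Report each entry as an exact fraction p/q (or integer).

x̄ = F·x = [-9, -3]
P̄ = F·P·Fᵀ + Q = [10 -3; -3 32]
S = H·P̄·Hᵀ + R = [325]
K = P̄·Hᵀ·S⁻¹ = [-21/325; -87/325]
x' − x̄ = [147/65, 609/65] = K·y
y = (KᵀK)⁻¹·Kᵀ·(x' − x̄) = [-35]
z = y + H·x̄ = [-35] + [36] = [1]

z = [1]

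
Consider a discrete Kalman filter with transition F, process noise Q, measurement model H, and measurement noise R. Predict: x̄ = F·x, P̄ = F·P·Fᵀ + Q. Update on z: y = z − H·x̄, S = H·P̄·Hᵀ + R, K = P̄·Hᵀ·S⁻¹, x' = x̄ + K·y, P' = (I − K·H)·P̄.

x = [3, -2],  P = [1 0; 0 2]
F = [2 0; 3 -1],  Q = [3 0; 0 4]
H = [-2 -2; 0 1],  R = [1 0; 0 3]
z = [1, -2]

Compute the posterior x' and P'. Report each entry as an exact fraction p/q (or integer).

x̄ = F·x = [6, 11]
P̄ = F·P·Fᵀ + Q = [7 6; 6 15]
y = z − H·x̄ = [35, -13]
S = H·P̄·Hᵀ + R = [137 -42; -42 18]
K = P̄·Hᵀ·S⁻¹ = [-4/13 -5/13; -7/39 97/234]
x' = x̄ + K·y = [3/13, -157/234]
P' = (I − K·H)·P̄ = [17/13 -15/13; -15/13 97/78]

x' = [3/13, -157/234]
P' = [17/13 -15/13; -15/13 97/78]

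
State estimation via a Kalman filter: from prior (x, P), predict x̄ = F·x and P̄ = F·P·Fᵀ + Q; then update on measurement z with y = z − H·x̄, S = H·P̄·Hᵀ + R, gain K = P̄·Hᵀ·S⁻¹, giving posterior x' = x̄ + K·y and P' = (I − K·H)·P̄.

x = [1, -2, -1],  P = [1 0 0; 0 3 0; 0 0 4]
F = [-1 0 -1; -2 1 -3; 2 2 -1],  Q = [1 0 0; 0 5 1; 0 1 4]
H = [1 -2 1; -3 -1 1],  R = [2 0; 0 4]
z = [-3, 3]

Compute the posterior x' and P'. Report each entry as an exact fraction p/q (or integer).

x̄ = F·x = [0, -1, -1]
P̄ = F·P·Fᵀ + Q = [6 14 2; 14 48 15; 2 15 24]
y = z − H·x̄ = [-4, 3]
S = H·P̄·Hᵀ + R = [112 123; 123 172]
K = P̄·Hᵀ·S⁻¹ = [50/827 -180/827; -2299/4135 -159/4135; -1057/4135 828/4135]
x' = x̄ + K·y = [-740/827, 4584/4135, 2577/4135]
P' = (I − K·H)·P̄ = [562/827 1428/827 2394/827; 1428/827 32522/4135 53306/4135; 2394/827 53306/4135 92528/4135]

x' = [-740/827, 4584/4135, 2577/4135]
P' = [562/827 1428/827 2394/827; 1428/827 32522/4135 53306/4135; 2394/827 53306/4135 92528/4135]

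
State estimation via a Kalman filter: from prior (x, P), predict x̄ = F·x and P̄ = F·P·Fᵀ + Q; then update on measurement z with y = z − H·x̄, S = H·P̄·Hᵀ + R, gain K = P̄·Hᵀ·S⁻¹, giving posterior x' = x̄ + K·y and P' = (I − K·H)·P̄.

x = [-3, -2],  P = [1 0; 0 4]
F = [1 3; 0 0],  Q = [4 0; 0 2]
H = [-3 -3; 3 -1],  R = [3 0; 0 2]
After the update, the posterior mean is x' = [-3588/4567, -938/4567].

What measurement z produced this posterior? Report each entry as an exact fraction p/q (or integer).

x̄ = F·x = [-9, 0]
P̄ = F·P·Fᵀ + Q = [41 0; 0 2]
S = H·P̄·Hᵀ + R = [390 -363; -363 373]
K = P̄·Hᵀ·S⁻¹ = [-410/4567 1107/4567; -988/4567 -986/4567]
x' − x̄ = [37515/4567, -938/4567] = K·y
y = (KᵀK)⁻¹·Kᵀ·(x' − x̄) = [-24, 25]
z = y + H·x̄ = [-24, 25] + [27, -27] = [3, -2]

z = [3, -2]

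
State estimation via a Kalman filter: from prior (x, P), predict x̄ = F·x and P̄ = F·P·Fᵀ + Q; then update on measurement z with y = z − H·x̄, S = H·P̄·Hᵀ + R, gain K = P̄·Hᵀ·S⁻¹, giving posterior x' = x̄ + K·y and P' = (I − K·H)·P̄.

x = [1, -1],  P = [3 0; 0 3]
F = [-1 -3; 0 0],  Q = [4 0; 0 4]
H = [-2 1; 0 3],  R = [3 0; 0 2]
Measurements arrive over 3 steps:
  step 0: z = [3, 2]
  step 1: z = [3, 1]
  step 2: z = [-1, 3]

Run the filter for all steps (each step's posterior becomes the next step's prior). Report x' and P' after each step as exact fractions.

step 0: x' = [-2938/2645, 1696/2645], P' = [2074/2645 272/2645; 272/2645 556/2645]
step 1: x' = [-419746/325477, 105022/325477], P' = [235338/325477 30864/325477; 30864/325477 68076/325477]
step 2: x' = [179183916/197322761, 185239498/197322761], P' = [142441954/197322761 18680912/197322761; 18680912/197322761 41267548/197322761]

step 0: x̄ = F·x = [2, 0]
step 0: P̄ = F·P·Fᵀ + Q = [34 0; 0 4]
step 0: y = z − H·x̄ = [7, 2]
step 0: S = H·P̄·Hᵀ + R = [143 12; 12 38]
step 0: K = P̄·Hᵀ·S⁻¹ = [-1292/2645 408/2645; 4/2645 834/2645]
step 0: x' = x̄ + K·y = [-2938/2645, 1696/2645]
step 0: P' = (I − K·H)·P̄ = [2074/2645 272/2645; 272/2645 556/2645]
step 1: x̄ = F·x = [-430/529, 0]
step 1: P̄ = F·P·Fᵀ + Q = [3858/529 0; 0 4]
step 1: y = z − H·x̄ = [727/529, 1]
step 1: S = H·P̄·Hᵀ + R = [19135/529 12; 12 38]
step 1: K = P̄·Hᵀ·S⁻¹ = [-146604/325477 46296/325477; 2116/325477 102114/325477]
step 1: x' = x̄ + K·y = [-419746/325477, 105022/325477]
step 1: P' = (I − K·H)·P̄ = [235338/325477 30864/325477; 30864/325477 68076/325477]
step 2: x̄ = F·x = [104680/325477, 0]
step 2: P̄ = F·P·Fᵀ + Q = [2335114/325477 0; 0 4]
step 2: y = z − H·x̄ = [-116117/325477, 3]
step 2: S = H·P̄·Hᵀ + R = [11618795/325477 12; 12 38]
step 2: K = P̄·Hᵀ·S⁻¹ = [-88734332/197322761 28021368/197322761; 1301908/197322761 61901322/197322761]
step 2: x' = x̄ + K·y = [179183916/197322761, 185239498/197322761]
step 2: P' = (I − K·H)·P̄ = [142441954/197322761 18680912/197322761; 18680912/197322761 41267548/197322761]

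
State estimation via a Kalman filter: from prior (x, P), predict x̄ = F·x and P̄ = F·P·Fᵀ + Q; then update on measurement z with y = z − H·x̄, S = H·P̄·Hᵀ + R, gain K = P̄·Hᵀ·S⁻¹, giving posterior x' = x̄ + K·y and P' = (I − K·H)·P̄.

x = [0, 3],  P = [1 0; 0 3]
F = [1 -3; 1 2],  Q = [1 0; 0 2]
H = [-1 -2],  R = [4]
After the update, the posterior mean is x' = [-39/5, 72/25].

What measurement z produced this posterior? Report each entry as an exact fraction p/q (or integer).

x̄ = F·x = [-9, 6]
P̄ = F·P·Fᵀ + Q = [29 -17; -17 15]
S = H·P̄·Hᵀ + R = [25]
K = P̄·Hᵀ·S⁻¹ = [1/5; -13/25]
x' − x̄ = [6/5, -78/25] = K·y
y = (KᵀK)⁻¹·Kᵀ·(x' − x̄) = [6]
z = y + H·x̄ = [6] + [-3] = [3]

z = [3]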